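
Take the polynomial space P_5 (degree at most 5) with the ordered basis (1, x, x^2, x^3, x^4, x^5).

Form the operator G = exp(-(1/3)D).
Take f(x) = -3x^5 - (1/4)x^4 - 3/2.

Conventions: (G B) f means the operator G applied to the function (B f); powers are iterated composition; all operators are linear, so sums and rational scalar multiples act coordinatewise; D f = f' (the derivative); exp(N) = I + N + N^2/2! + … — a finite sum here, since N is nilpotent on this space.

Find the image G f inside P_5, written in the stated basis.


order-1 term: 5x^4 + (1/3)x^3
order-2 term: -(10/3)x^3 - (1/6)x^2
order-3 term: (10/9)x^2 + (1/27)x
order-4 term: -(5/27)x - 1/324
order-5 term: 1/81
the series for exp(-(1/3)D) f terminates at order 5
exp(-(1/3)D) f = -3x^5 + (19/4)x^4 - 3x^3 + (17/18)x^2 - (4/27)x - 161/108

g(x) = -3x^5 + (19/4)x^4 - 3x^3 + (17/18)x^2 - (4/27)x - 161/108


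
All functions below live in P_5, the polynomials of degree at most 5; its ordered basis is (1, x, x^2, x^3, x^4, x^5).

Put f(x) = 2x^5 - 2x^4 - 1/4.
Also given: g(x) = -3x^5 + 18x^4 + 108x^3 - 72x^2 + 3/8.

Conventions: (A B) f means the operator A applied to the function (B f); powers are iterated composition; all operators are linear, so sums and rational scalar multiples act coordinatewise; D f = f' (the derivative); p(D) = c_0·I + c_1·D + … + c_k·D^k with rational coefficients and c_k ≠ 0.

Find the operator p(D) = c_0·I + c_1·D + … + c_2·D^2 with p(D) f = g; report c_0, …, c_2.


c_0 = -3/2, c_1 = 3/2, c_2 = 3

D^0 f = 2x^5 - 2x^4 - 1/4
D^1 f = 10x^4 - 8x^3
D^2 f = 40x^3 - 24x^2
matching coefficients of g against c_0 f + c_1 Df + … from the top degree down determines the c_i
solution: c_0 = -3/2, c_1 = 3/2, c_2 = 3


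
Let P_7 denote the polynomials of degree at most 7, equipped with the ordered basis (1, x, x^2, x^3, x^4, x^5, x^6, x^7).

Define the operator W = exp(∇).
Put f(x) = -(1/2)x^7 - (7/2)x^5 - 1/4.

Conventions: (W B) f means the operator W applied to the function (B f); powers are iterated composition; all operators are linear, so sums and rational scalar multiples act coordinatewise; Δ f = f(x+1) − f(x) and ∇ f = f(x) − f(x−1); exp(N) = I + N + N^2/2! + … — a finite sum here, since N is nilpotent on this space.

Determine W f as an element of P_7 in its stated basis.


g(x) = -(1/2)x^7 - (7/2)x^6 - (7/2)x^5 - (35/2)x^3 + 14x^2 + 14x - 47/4

order-1 term: -(7/2)x^6 + (21/2)x^5 - 35x^4 + (105/2)x^3 - (91/2)x^2 + 21x - 4
order-2 term: -(21/2)x^5 + (105/2)x^4 - (315/2)x^3 + (525/2)x^2 - 231x + 84
order-3 term: -(35/2)x^4 + 105x^3 - (595/2)x^2 + 420x - 238
order-4 term: -(35/2)x^3 + 105x^2 - 245x + 210
order-5 term: -(21/2)x^2 + (105/2)x - 147/2
order-6 term: -(7/2)x + 21/2
order-7 term: -1/2
the series for exp(∇) f terminates at order 7
exp(∇) f = -(1/2)x^7 - (7/2)x^6 - (7/2)x^5 - (35/2)x^3 + 14x^2 + 14x - 47/4


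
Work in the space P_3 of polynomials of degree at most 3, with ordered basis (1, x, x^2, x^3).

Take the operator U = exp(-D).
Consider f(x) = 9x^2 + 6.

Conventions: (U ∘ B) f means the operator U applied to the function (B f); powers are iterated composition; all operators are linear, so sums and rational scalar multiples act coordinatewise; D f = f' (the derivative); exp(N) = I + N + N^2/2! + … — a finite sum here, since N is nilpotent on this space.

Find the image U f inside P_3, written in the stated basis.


the result is g(x) = 9x^2 - 18x + 15

order-1 term: -18x
order-2 term: 9
the series for exp(-D) f terminates at order 2
exp(-D) f = 9x^2 - 18x + 15


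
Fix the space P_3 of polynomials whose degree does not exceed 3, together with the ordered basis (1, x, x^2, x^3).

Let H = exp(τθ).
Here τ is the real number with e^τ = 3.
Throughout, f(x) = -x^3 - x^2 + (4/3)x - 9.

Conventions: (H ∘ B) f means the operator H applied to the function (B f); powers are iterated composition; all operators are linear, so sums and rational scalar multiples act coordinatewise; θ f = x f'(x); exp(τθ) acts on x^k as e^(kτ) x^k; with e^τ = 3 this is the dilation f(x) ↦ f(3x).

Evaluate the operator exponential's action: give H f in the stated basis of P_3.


exp(τθ) x^k = e^(kτ) x^k; with e^τ = 3 this sends x^k to 3^k x^k
x ↦ 3 x
x^2 ↦ 9 x^2
x^3 ↦ 27 x^3
applying this coordinatewise to f: exp(τθ) f = -27x^3 - 9x^2 + 4x - 9

g(x) = -27x^3 - 9x^2 + 4x - 9


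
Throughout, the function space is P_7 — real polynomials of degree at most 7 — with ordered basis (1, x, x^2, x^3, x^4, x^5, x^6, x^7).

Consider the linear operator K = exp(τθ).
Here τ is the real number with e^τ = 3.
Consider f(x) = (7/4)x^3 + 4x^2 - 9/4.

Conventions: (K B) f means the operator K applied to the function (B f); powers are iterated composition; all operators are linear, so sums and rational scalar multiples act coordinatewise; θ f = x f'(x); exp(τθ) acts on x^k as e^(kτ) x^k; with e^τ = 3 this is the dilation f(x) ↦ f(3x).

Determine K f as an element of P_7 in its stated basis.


exp(τθ) x^k = e^(kτ) x^k; with e^τ = 3 this sends x^k to 3^k x^k
x^2 ↦ 9 x^2
x^3 ↦ 27 x^3
applying this coordinatewise to f: exp(τθ) f = (189/4)x^3 + 36x^2 - 9/4

g(x) = (189/4)x^3 + 36x^2 - 9/4


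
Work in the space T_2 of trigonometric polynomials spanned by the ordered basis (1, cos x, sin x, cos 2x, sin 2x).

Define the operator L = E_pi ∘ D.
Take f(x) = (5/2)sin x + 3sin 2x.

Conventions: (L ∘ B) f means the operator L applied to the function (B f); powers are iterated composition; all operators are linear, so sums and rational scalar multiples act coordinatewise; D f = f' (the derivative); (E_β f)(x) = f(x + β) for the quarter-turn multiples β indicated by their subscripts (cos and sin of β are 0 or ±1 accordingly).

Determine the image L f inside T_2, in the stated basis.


D f = (5/2)cos x + 6cos 2x
E_pi D f = -(5/2)cos x + 6cos 2x

g(x) = -(5/2)cos x + 6cos 2x


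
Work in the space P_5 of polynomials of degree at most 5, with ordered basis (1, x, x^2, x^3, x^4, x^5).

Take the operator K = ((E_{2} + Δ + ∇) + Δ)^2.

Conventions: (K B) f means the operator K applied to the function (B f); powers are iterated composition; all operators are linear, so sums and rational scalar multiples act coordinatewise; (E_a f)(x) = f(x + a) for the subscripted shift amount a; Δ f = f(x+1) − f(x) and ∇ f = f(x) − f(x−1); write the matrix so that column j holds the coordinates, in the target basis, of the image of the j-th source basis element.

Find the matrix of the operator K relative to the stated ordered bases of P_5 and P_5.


image of 1: 1
image of x: x + 10
image of x^2: x^2 + 20x + 60
image of x^3: x^3 + 30x^2 + 180x + 172
image of x^4: x^4 + 40x^3 + 360x^2 + 688x + 624
image of x^5: x^5 + 50x^4 + 600x^3 + 1720x^2 + 3120x + 2020
each image's coordinates form column j of the matrix

the matrix is [[1, 10, 60, 172, 624, 2020]; [0, 1, 20, 180, 688, 3120]; [0, 0, 1, 30, 360, 1720]; [0, 0, 0, 1, 40, 600]; [0, 0, 0, 0, 1, 50]; [0, 0, 0, 0, 0, 1]] (rows listed top to bottom)


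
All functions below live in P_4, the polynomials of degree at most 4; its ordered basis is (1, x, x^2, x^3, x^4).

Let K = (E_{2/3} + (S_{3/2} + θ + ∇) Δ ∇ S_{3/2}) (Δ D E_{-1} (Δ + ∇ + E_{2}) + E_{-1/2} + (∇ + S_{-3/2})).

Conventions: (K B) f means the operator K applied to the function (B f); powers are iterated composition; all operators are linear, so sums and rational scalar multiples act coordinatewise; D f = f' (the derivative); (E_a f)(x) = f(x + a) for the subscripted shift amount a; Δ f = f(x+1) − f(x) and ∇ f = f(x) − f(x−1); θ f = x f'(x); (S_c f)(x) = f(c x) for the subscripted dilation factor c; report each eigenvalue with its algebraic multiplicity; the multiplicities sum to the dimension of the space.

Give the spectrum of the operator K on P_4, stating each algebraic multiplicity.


image of 1: 2
image of x: -(1/2)x + 1/6
image of x^2: (13/4)x^2 + (16/3)x + 1295/72
image of x^3: -(19/8)x^3 - (13/4)x^2 - (22589/192)x - 14693/864
image of x^4: (97/16)x^4 + (109/6)x^3 + (1223369/768)x^2 + (816649/864)x - 1722589/10368
the matrix is upper triangular; its diagonal is (2, -1/2, 13/4, -19/8, 97/16)
for a triangular matrix the eigenvalues are the diagonal entries, with algebraic multiplicity their repetition count

λ = -19/8 (multiplicity 1), λ = -1/2 (multiplicity 1), λ = 2 (multiplicity 1), λ = 13/4 (multiplicity 1), λ = 97/16 (multiplicity 1)


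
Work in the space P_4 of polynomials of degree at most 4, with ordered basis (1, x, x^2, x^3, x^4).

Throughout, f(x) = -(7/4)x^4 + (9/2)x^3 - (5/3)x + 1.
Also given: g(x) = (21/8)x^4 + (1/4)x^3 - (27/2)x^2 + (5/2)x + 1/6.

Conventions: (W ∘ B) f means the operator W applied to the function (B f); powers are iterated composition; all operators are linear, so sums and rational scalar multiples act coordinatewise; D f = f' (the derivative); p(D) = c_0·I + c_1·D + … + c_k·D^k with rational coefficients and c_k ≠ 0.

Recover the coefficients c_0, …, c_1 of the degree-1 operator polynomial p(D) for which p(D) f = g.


D^0 f = -(7/4)x^4 + (9/2)x^3 - (5/3)x + 1
D^1 f = -7x^3 + (27/2)x^2 - 5/3
matching coefficients of g against c_0 f + c_1 Df + … from the top degree down determines the c_i
solution: c_0 = -3/2, c_1 = -1

p(D) = -(3/2)·I − D, i.e. c_0 = -3/2, c_1 = -1


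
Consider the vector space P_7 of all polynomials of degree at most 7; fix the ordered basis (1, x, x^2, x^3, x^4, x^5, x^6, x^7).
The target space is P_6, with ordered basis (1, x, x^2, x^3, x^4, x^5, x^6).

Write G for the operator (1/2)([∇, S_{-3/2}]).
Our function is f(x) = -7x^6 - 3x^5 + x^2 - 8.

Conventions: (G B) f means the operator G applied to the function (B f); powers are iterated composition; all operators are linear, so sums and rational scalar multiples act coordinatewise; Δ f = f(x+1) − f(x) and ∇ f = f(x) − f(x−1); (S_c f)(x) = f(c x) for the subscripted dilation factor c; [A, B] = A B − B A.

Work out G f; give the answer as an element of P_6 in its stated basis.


g(x) = -(25515/64)x^5 + (54675/128)x^4 - (8775/8)x^3 + (80325/128)x^2 - (10005/32)x + 6225/128

S_{-3/2} f = -(5103/64)x^6 + (729/32)x^5 + (9/4)x^2 - 8
∇ S_{-3/2} f = -(15309/32)x^5 + (83835/64)x^4 - (3645/2)x^3 + (91125/64)x^2 - (9405/16)x + 6417/64
∇ f = -42x^5 + 90x^4 - 110x^3 + 75x^2 - 25x + 3
S_{-3/2} ∇ f = (5103/16)x^5 + (3645/8)x^4 + (1485/4)x^3 + (675/4)x^2 + (75/2)x + 3
[∇, S_{-3/2}] f = -(25515/32)x^5 + (54675/64)x^4 - (8775/4)x^3 + (80325/64)x^2 - (10005/16)x + 6225/64
((1/2)([∇, S_{-3/2}])) f = -(25515/64)x^5 + (54675/128)x^4 - (8775/8)x^3 + (80325/128)x^2 - (10005/32)x + 6225/128


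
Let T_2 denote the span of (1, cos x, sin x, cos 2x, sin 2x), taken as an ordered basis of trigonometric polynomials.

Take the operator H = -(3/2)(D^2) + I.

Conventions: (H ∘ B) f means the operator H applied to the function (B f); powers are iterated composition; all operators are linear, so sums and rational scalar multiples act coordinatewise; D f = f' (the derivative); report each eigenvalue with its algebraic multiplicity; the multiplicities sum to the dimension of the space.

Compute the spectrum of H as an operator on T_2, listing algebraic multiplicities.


image of 1: 1
image of cos x: (5/2)cos x
image of sin x: (5/2)sin x
image of cos 2x: 7cos 2x
image of sin 2x: 7sin 2x
the matrix is diagonal; its diagonal is (1, 5/2, 5/2, 7, 7)
for a triangular matrix the eigenvalues are the diagonal entries, with algebraic multiplicity their repetition count

λ = 1 (multiplicity 1), λ = 5/2 (multiplicity 2), λ = 7 (multiplicity 2)


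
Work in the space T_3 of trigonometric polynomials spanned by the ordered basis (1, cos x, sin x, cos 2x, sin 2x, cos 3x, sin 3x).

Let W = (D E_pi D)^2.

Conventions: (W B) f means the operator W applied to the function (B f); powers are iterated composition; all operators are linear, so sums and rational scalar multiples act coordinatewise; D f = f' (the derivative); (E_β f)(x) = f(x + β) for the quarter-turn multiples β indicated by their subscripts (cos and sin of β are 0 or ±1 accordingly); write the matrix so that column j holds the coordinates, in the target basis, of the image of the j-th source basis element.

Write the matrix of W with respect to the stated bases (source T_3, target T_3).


image of 1: 0
image of cos x: cos x
image of sin x: sin x
image of cos 2x: 16cos 2x
image of sin 2x: 16sin 2x
image of cos 3x: 81cos 3x
image of sin 3x: 81sin 3x
each image's coordinates form column j of the matrix

the matrix is [[0, 0, 0, 0, 0, 0, 0]; [0, 1, 0, 0, 0, 0, 0]; [0, 0, 1, 0, 0, 0, 0]; [0, 0, 0, 16, 0, 0, 0]; [0, 0, 0, 0, 16, 0, 0]; [0, 0, 0, 0, 0, 81, 0]; [0, 0, 0, 0, 0, 0, 81]] (rows listed top to bottom)


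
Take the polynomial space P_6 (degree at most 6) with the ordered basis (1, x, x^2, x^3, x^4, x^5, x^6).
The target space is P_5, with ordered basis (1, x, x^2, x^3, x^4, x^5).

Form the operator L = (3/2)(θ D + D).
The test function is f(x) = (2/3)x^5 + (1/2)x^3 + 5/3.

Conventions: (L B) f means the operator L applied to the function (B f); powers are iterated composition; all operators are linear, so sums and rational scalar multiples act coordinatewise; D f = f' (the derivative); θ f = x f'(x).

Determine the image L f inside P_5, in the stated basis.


the image equals g(x) = 25x^4 + (27/4)x^2

D f = (10/3)x^4 + (3/2)x^2
θ D f = (40/3)x^4 + 3x^2
D f = (10/3)x^4 + (3/2)x^2
(θ D + D) f = (50/3)x^4 + (9/2)x^2
((3/2)(θ D + D)) f = 25x^4 + (27/4)x^2


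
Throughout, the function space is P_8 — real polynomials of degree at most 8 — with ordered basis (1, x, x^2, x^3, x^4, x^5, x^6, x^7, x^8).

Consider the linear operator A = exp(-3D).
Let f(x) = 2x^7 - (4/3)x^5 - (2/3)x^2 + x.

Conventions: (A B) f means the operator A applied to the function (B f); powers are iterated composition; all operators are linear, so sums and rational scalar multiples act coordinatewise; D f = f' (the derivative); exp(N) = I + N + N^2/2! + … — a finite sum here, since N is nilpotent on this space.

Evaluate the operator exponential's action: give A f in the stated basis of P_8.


g(x) = 2x^7 - 42x^6 + (1130/3)x^5 - 1870x^4 + 5550x^3 - (29540/3)x^2 + 9671x - 4059

order-1 term: -42x^6 + 20x^4 + 4x - 3
order-2 term: 378x^5 - 120x^3 - 6
order-3 term: -1890x^4 + 360x^2
order-4 term: 5670x^3 - 540x
order-5 term: -10206x^2 + 324
order-6 term: 10206x
order-7 term: -4374
the series for exp(-3D) f terminates at order 7
exp(-3D) f = 2x^7 - 42x^6 + (1130/3)x^5 - 1870x^4 + 5550x^3 - (29540/3)x^2 + 9671x - 4059


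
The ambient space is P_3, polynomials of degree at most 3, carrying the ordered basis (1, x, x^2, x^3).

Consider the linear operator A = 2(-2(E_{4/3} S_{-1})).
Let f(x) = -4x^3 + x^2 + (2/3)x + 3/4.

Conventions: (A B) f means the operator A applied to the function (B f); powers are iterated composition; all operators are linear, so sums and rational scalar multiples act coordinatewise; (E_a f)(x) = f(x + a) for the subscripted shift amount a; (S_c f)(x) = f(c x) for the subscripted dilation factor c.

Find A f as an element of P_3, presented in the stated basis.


S_{-1} f = 4x^3 + x^2 - (2/3)x + 3/4
E_{4/3} S_{-1} f = 4x^3 + 17x^2 + (70/3)x + 1201/108
(-2(E_{4/3} S_{-1})) f = -8x^3 - 34x^2 - (140/3)x - 1201/54
(2(-2(E_{4/3} S_{-1}))) f = -16x^3 - 68x^2 - (280/3)x - 1201/27

the result is g(x) = -16x^3 - 68x^2 - (280/3)x - 1201/27


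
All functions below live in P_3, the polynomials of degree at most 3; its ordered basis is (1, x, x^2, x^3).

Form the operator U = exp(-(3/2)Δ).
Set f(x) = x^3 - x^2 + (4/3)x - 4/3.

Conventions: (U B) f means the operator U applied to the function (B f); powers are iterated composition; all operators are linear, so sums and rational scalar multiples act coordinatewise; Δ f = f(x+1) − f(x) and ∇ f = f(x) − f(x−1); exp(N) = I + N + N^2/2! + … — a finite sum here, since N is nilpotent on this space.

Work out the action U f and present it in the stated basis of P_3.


the image equals g(x) = x^3 - (11/2)x^2 + (79/12)x - 53/24

order-1 term: -(9/2)x^2 - (3/2)x - 2
order-2 term: (27/4)x + 9/2
order-3 term: -27/8
the series for exp(-(3/2)Δ) f terminates at order 3
exp(-(3/2)Δ) f = x^3 - (11/2)x^2 + (79/12)x - 53/24


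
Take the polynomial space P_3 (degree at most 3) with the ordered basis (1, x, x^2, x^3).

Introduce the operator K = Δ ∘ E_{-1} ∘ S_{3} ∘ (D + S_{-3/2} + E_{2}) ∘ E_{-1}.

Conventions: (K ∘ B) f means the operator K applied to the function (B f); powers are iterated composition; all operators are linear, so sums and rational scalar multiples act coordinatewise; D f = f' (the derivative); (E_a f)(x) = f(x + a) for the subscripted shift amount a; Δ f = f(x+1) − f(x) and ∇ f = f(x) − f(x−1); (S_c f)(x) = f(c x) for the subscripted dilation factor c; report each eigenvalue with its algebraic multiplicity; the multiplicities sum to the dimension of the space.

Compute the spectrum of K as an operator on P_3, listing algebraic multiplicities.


λ = 0 (multiplicity 4)

image of 1: 0
image of x: -3/2
image of x^2: (117/2)x - 33/4
image of x^3: -(1539/8)x^2 + (1431/8)x - 639/8
the matrix is upper triangular; its diagonal is (0, 0, 0, 0)
for a triangular matrix the eigenvalues are the diagonal entries, with algebraic multiplicity their repetition count


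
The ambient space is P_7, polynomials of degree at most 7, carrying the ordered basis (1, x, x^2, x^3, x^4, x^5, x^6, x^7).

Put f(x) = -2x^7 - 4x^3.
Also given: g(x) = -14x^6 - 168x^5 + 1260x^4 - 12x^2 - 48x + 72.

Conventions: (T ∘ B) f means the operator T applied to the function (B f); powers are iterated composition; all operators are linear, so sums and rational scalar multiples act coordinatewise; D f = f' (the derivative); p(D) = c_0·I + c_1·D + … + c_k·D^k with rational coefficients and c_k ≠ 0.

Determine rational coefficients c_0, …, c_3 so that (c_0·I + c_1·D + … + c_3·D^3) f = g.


D^0 f = -2x^7 - 4x^3
D^1 f = -14x^6 - 12x^2
D^2 f = -84x^5 - 24x
D^3 f = -420x^4 - 24
matching coefficients of g against c_0 f + c_1 Df + … from the top degree down determines the c_i
solution: c_0 = 0, c_1 = 1, c_2 = 2, c_3 = -3

p(D) = D + 2·D^2 − 3·D^3, i.e. c_0 = 0, c_1 = 1, c_2 = 2, c_3 = -3


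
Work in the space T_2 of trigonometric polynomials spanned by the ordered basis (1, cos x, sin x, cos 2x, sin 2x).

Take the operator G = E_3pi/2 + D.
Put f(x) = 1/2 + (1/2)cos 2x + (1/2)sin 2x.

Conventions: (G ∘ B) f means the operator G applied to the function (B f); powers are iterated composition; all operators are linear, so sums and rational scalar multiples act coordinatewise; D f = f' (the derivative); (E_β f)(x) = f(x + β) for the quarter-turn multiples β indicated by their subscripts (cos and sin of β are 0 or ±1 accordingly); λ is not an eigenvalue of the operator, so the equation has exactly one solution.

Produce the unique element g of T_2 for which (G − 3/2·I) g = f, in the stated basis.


write g with unknown coordinates in the stated basis and equate coefficients in (G − 3/2·I) g = f
solving from the highest basis element down gives g = -1 - (9/41)cos 2x - (1/41)sin 2x
check: G g = -1 + (7/41)cos 2x + (19/41)sin 2x
so G g − 3/2·g = 1/2 + (1/2)cos 2x + (1/2)sin 2x = f ✓

the image equals g(x) = -1 - (9/41)cos 2x - (1/41)sin 2x


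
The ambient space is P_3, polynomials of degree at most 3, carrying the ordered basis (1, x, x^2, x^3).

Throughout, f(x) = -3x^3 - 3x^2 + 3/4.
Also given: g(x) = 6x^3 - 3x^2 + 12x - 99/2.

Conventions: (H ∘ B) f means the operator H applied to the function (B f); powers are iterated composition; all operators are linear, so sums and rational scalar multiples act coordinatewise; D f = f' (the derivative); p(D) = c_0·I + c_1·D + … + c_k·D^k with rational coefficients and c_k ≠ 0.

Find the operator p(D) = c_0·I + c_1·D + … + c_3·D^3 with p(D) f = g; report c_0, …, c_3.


p(D) = -2·I + D − D^2 + 3·D^3, i.e. c_0 = -2, c_1 = 1, c_2 = -1, c_3 = 3

D^0 f = -3x^3 - 3x^2 + 3/4
D^1 f = -9x^2 - 6x
D^2 f = -18x - 6
D^3 f = -18
matching coefficients of g against c_0 f + c_1 Df + … from the top degree down determines the c_i
solution: c_0 = -2, c_1 = 1, c_2 = -1, c_3 = 3


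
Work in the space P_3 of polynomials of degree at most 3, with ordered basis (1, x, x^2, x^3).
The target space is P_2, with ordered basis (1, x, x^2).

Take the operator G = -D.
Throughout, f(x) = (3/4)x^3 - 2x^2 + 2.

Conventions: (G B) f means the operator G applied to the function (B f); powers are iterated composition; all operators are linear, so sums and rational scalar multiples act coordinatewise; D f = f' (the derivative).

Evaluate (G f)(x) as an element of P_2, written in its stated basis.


D f = (9/4)x^2 - 4x
(-D) f = -(9/4)x^2 + 4x

g(x) = -(9/4)x^2 + 4x


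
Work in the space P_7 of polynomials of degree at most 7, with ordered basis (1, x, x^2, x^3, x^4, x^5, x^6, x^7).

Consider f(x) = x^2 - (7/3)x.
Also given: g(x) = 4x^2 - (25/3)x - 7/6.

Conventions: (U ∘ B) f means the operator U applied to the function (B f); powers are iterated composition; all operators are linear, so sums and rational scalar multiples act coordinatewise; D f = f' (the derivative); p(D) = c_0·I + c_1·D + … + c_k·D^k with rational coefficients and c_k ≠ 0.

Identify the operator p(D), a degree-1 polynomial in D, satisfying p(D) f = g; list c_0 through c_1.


p(D) = 4·I + (1/2)·D, i.e. c_0 = 4, c_1 = 1/2

D^0 f = x^2 - (7/3)x
D^1 f = 2x - 7/3
matching coefficients of g against c_0 f + c_1 Df + … from the top degree down determines the c_i
solution: c_0 = 4, c_1 = 1/2


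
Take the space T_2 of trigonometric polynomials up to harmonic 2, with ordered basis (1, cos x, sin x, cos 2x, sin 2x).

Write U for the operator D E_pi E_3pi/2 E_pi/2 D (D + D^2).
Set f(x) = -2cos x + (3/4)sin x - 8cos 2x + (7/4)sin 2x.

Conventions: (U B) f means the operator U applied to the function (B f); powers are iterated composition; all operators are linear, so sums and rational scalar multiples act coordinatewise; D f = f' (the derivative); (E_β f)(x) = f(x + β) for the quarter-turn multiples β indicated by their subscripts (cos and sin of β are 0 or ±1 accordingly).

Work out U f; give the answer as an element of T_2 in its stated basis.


the result is g(x) = (11/4)cos x + (5/4)sin x - 142cos 2x - 36sin 2x

D f = (3/4)cos x + 2sin x + (7/2)cos 2x + 16sin 2x
D f = (3/4)cos x + 2sin x + (7/2)cos 2x + 16sin 2x
D D f = 2cos x - (3/4)sin x + 32cos 2x - 7sin 2x
(D + D^2) f = (11/4)cos x + (5/4)sin x + (71/2)cos 2x + 9sin 2x
D (D + D^2) f = (5/4)cos x - (11/4)sin x + 18cos 2x - 71sin 2x
E_pi/2 (D (D + D^2)) f = -(11/4)cos x - (5/4)sin x - 18cos 2x + 71sin 2x
E_3pi/2 E_pi/2 (D (D + D^2)) f = (5/4)cos x - (11/4)sin x + 18cos 2x - 71sin 2x
E_pi (E_3pi/2 E_pi/2) (D (D + D^2)) f = -(5/4)cos x + (11/4)sin x + 18cos 2x - 71sin 2x
D (E_pi E_3pi/2 E_pi/2) (D (D + D^2)) f = (11/4)cos x + (5/4)sin x - 142cos 2x - 36sin 2x


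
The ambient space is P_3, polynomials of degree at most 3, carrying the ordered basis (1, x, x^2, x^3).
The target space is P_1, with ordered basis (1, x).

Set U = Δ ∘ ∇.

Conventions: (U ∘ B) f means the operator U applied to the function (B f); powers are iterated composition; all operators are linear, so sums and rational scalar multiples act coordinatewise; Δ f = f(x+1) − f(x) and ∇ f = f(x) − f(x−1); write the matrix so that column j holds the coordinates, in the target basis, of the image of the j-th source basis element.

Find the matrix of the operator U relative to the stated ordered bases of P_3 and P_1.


the matrix is [[0, 0, 2, 0]; [0, 0, 0, 6]] (rows listed top to bottom)

image of 1: 0
image of x: 0
image of x^2: 2
image of x^3: 6x
each image's coordinates form column j of the matrix


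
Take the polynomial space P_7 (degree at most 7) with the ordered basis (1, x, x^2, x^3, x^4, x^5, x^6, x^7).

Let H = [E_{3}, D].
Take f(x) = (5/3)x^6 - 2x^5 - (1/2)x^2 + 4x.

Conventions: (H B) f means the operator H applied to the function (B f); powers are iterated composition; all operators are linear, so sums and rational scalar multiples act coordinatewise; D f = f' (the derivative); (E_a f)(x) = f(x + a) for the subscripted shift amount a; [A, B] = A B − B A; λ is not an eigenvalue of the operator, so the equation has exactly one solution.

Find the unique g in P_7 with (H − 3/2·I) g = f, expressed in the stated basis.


the image equals g(x) = -(10/9)x^6 + (4/3)x^5 + (1/3)x^2 - (8/3)x

write g with unknown coordinates in the stated basis and equate coefficients in (H − 3/2·I) g = f
solving from the highest basis element down gives g = -(10/9)x^6 + (4/3)x^5 + (1/3)x^2 - (8/3)x
check: H g = 0
so H g − 3/2·g = (5/3)x^6 - 2x^5 - (1/2)x^2 + 4x = f ✓


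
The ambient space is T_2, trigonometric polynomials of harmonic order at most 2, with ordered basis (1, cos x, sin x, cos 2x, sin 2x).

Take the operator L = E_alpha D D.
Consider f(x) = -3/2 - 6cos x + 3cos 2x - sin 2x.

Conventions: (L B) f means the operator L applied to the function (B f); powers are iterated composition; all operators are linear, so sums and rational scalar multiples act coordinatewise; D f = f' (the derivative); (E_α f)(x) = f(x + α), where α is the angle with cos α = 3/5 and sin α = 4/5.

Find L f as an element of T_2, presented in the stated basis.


D f = 6sin x - 2cos 2x - 6sin 2x
D D f = 6cos x - 12cos 2x + 4sin 2x
E_alpha D D f = (18/5)cos x - (24/5)sin x + (36/5)cos 2x + (52/5)sin 2x

the result is g(x) = (18/5)cos x - (24/5)sin x + (36/5)cos 2x + (52/5)sin 2x


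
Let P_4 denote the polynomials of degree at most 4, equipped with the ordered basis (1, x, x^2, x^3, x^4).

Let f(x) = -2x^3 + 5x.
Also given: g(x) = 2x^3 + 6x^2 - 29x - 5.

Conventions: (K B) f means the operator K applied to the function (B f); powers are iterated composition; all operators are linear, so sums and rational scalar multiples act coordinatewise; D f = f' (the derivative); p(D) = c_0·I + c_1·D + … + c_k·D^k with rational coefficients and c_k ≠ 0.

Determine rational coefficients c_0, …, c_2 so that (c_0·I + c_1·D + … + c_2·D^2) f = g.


D^0 f = -2x^3 + 5x
D^1 f = -6x^2 + 5
D^2 f = -12x
matching coefficients of g against c_0 f + c_1 Df + … from the top degree down determines the c_i
solution: c_0 = -1, c_1 = -1, c_2 = 2

p(D) = -I − D + 2·D^2, i.e. c_0 = -1, c_1 = -1, c_2 = 2


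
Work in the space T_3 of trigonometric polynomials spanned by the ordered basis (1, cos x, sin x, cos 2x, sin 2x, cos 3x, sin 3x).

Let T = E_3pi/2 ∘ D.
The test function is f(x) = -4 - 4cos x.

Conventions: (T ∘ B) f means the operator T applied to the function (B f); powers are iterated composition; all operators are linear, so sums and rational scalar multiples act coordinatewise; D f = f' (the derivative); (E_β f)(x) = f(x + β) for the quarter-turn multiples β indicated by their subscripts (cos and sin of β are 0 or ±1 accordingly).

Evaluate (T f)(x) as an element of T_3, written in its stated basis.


the image equals g(x) = -4cos x

D f = 4sin x
E_3pi/2 D f = -4cos x


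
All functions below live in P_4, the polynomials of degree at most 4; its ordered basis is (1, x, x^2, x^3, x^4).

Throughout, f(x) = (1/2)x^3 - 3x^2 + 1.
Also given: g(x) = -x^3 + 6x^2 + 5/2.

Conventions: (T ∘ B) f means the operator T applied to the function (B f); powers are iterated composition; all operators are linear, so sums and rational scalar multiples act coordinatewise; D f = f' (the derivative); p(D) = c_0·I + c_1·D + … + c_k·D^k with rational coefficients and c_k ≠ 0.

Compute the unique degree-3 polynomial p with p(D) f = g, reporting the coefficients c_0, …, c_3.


p(D) = -2·I + (3/2)·D^3, i.e. c_0 = -2, c_1 = 0, c_2 = 0, c_3 = 3/2

D^0 f = (1/2)x^3 - 3x^2 + 1
D^1 f = (3/2)x^2 - 6x
D^2 f = 3x - 6
D^3 f = 3
matching coefficients of g against c_0 f + c_1 Df + … from the top degree down determines the c_i
solution: c_0 = -2, c_1 = 0, c_2 = 0, c_3 = 3/2


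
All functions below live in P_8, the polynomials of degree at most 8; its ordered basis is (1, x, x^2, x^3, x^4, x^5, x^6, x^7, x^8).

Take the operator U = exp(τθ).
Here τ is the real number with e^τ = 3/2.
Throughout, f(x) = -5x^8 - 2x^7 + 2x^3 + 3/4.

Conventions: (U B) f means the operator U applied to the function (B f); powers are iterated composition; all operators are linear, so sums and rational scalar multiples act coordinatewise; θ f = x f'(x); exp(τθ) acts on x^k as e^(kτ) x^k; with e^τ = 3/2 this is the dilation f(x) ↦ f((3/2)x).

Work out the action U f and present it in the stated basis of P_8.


the image equals g(x) = -(32805/256)x^8 - (2187/64)x^7 + (27/4)x^3 + 3/4

exp(τθ) x^k = e^(kτ) x^k; with e^τ = 3/2 this sends x^k to (3/2)^k x^k
x^3 ↦ 27/8 x^3
x^7 ↦ 2187/128 x^7
x^8 ↦ 6561/256 x^8
applying this coordinatewise to f: exp(τθ) f = -(32805/256)x^8 - (2187/64)x^7 + (27/4)x^3 + 3/4


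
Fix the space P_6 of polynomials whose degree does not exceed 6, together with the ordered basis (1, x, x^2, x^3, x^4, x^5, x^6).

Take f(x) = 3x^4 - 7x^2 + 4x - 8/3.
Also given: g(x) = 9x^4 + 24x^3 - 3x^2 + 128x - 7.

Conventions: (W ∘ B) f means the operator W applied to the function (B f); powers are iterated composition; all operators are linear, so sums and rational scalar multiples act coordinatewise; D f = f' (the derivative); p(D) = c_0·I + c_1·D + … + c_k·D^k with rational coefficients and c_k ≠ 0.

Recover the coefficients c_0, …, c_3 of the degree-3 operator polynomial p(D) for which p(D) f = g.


D^0 f = 3x^4 - 7x^2 + 4x - 8/3
D^1 f = 12x^3 - 14x + 4
D^2 f = 36x^2 - 14
D^3 f = 72x
matching coefficients of g against c_0 f + c_1 Df + … from the top degree down determines the c_i
solution: c_0 = 3, c_1 = 2, c_2 = 1/2, c_3 = 2

p(D) = 3·I + 2·D + (1/2)·D^2 + 2·D^3, i.e. c_0 = 3, c_1 = 2, c_2 = 1/2, c_3 = 2


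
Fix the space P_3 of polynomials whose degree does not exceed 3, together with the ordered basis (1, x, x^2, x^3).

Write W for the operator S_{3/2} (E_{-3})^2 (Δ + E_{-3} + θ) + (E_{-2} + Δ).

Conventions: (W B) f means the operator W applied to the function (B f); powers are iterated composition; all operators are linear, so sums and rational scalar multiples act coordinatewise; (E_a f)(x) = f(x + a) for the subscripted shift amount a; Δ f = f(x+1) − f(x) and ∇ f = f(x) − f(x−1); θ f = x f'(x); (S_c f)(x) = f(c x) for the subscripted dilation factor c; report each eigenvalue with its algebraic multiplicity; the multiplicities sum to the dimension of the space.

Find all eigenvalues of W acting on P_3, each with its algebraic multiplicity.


λ = 2 (multiplicity 1), λ = 4 (multiplicity 1), λ = 31/4 (multiplicity 1), λ = 29/2 (multiplicity 1)

image of 1: 2
image of x: 4x - 15
image of x^2: (31/4)x^2 - 62x + 147
image of x^3: (29/2)x^3 - (357/2)x^2 + 816x - 1293
the matrix is upper triangular; its diagonal is (2, 4, 31/4, 29/2)
for a triangular matrix the eigenvalues are the diagonal entries, with algebraic multiplicity their repetition count


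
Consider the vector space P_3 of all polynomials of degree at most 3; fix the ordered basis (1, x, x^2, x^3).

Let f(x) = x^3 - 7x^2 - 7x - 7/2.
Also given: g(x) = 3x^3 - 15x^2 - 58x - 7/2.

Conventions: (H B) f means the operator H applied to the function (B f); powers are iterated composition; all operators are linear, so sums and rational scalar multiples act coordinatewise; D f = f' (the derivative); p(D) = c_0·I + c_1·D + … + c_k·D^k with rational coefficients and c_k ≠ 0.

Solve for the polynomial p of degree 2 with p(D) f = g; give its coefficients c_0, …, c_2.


D^0 f = x^3 - 7x^2 - 7x - 7/2
D^1 f = 3x^2 - 14x - 7
D^2 f = 6x - 14
matching coefficients of g against c_0 f + c_1 Df + … from the top degree down determines the c_i
solution: c_0 = 3, c_1 = 2, c_2 = -3/2

p(D) = 3·I + 2·D − (3/2)·D^2, i.e. c_0 = 3, c_1 = 2, c_2 = -3/2


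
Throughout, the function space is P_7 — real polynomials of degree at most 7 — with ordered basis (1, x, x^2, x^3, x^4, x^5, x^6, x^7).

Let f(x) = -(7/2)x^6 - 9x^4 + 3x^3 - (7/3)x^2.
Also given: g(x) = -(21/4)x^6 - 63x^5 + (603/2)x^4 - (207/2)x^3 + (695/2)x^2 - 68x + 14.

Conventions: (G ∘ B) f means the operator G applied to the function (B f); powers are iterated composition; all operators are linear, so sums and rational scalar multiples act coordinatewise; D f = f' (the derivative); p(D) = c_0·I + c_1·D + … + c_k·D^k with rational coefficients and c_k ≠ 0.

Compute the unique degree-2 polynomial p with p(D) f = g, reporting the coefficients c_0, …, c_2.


D^0 f = -(7/2)x^6 - 9x^4 + 3x^3 - (7/3)x^2
D^1 f = -21x^5 - 36x^3 + 9x^2 - (14/3)x
D^2 f = -105x^4 - 108x^2 + 18x - 14/3
matching coefficients of g against c_0 f + c_1 Df + … from the top degree down determines the c_i
solution: c_0 = 3/2, c_1 = 3, c_2 = -3

c_0 = 3/2, c_1 = 3, c_2 = -3


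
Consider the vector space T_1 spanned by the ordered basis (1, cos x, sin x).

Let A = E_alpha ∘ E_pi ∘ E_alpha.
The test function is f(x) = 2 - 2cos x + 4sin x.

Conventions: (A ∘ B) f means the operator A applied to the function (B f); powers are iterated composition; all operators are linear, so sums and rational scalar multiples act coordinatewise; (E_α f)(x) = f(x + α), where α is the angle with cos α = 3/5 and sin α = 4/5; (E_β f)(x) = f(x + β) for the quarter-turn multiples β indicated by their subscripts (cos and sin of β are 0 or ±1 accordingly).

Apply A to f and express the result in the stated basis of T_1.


the image equals g(x) = 2 - (22/5)cos x - (4/5)sin x

E_alpha f = 2 + 2cos x + 4sin x
E_pi E_alpha f = 2 - 2cos x - 4sin x
E_alpha E_pi E_alpha f = 2 - (22/5)cos x - (4/5)sin x


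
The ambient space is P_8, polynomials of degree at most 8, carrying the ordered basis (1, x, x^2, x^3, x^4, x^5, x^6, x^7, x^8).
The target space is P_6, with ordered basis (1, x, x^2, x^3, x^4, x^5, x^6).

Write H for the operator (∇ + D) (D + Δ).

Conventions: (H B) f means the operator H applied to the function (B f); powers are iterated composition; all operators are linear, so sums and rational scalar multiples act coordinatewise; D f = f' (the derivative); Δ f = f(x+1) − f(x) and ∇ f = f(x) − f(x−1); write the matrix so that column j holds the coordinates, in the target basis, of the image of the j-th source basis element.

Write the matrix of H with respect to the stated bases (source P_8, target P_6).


the matrix is [[0, 0, 8, 0, 10, 0, 14, 0, 18]; [0, 0, 0, 24, 0, 50, 0, 98, 0]; [0, 0, 0, 0, 48, 0, 150, 0, 392]; [0, 0, 0, 0, 0, 80, 0, 350, 0]; [0, 0, 0, 0, 0, 0, 120, 0, 700]; [0, 0, 0, 0, 0, 0, 0, 168, 0]; [0, 0, 0, 0, 0, 0, 0, 0, 224]] (rows listed top to bottom)

image of 1: 0
image of x: 0
image of x^2: 8
image of x^3: 24x
image of x^4: 48x^2 + 10
image of x^5: 80x^3 + 50x
image of x^6: 120x^4 + 150x^2 + 14
image of x^7: 168x^5 + 350x^3 + 98x
image of x^8: 224x^6 + 700x^4 + 392x^2 + 18
each image's coordinates form column j of the matrix


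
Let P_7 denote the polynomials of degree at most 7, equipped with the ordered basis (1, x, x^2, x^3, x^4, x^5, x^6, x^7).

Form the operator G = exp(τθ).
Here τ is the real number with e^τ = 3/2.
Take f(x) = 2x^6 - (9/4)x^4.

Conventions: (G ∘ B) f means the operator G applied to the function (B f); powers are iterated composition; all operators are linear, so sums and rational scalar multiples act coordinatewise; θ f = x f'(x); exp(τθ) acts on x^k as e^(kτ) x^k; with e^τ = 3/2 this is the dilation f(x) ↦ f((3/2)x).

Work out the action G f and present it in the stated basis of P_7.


the result is g(x) = (729/32)x^6 - (729/64)x^4

exp(τθ) x^k = e^(kτ) x^k; with e^τ = 3/2 this sends x^k to (3/2)^k x^k
x^4 ↦ 81/16 x^4
x^6 ↦ 729/64 x^6
applying this coordinatewise to f: exp(τθ) f = (729/32)x^6 - (729/64)x^4


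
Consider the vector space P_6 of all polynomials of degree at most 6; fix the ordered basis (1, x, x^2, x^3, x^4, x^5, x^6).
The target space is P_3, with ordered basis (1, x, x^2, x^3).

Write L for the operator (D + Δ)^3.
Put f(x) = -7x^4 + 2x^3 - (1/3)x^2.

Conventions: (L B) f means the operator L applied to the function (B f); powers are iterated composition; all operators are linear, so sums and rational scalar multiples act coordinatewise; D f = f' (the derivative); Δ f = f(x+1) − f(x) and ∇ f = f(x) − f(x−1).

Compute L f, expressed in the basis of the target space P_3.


g(x) = -1344x - 912

D f = -28x^3 + 6x^2 - (2/3)x
Δ f = -28x^3 - 36x^2 - (68/3)x - 16/3
(D + Δ) f = -56x^3 - 30x^2 - (70/3)x - 16/3
D (D + Δ) f = -168x^2 - 60x - 70/3
Δ (D + Δ) f = -168x^2 - 228x - 328/3
(D + Δ) (D + Δ) f = -336x^2 - 288x - 398/3
D (D + Δ) (D + Δ) f = -672x - 288
Δ (D + Δ) (D + Δ) f = -672x - 624
(D + Δ) (D + Δ) (D + Δ) f = -1344x - 912


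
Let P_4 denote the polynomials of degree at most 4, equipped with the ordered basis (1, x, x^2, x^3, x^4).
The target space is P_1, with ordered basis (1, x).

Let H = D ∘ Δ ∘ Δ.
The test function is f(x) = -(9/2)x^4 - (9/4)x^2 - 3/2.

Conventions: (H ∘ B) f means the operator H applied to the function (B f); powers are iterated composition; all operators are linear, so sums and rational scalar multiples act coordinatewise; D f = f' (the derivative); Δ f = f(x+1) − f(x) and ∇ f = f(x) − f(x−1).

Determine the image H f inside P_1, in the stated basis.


Δ f = -18x^3 - 27x^2 - (45/2)x - 27/4
Δ Δ f = -54x^2 - 108x - 135/2
D (Δ ∘ Δ) f = -108x - 108

g(x) = -108x - 108


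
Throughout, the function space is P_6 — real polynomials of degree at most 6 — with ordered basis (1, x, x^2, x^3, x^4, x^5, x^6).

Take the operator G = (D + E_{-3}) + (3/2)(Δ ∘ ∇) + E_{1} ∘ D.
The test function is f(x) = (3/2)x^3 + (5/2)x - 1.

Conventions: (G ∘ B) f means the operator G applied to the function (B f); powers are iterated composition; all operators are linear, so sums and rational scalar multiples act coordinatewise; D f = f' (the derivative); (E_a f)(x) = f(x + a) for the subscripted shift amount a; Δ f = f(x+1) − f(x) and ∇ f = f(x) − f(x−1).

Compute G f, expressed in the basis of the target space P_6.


the result is g(x) = (3/2)x^3 - (9/2)x^2 + (131/2)x - 79/2

D f = (9/2)x^2 + 5/2
E_{-3} f = (3/2)x^3 - (27/2)x^2 + 43x - 49
(D + E_{-3}) f = (3/2)x^3 - 9x^2 + 43x - 93/2
∇ f = (9/2)x^2 - (9/2)x + 4
Δ ∇ f = 9x
((3/2)(Δ ∘ ∇)) f = (27/2)x
D f = (9/2)x^2 + 5/2
E_{1} D f = (9/2)x^2 + 9x + 7
((D + E_{-3}) + (3/2)(Δ ∘ ∇) + E_{1} ∘ D) f = (3/2)x^3 - (9/2)x^2 + (131/2)x - 79/2


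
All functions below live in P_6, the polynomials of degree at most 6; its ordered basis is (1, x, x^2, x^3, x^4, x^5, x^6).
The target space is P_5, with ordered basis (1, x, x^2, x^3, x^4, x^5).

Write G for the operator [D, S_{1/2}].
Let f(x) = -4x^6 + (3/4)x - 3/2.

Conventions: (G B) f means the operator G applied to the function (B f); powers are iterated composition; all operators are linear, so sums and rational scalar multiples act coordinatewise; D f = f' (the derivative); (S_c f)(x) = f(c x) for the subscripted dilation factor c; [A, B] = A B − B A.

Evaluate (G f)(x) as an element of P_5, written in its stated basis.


S_{1/2} f = -(1/16)x^6 + (3/8)x - 3/2
D S_{1/2} f = -(3/8)x^5 + 3/8
D f = -24x^5 + 3/4
S_{1/2} D f = -(3/4)x^5 + 3/4
[D, S_{1/2}] f = (3/8)x^5 - 3/8

the image equals g(x) = (3/8)x^5 - 3/8


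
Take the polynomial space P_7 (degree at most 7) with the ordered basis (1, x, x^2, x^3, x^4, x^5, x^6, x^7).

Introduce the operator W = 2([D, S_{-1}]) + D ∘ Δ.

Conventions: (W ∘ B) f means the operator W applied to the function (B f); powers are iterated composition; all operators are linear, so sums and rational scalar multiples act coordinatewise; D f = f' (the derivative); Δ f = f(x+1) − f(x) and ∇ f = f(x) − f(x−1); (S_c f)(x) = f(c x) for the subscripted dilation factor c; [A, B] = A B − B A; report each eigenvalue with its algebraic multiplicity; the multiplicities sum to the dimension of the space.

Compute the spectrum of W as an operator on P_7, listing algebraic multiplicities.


image of 1: 0
image of x: -4
image of x^2: 8x + 2
image of x^3: -12x^2 + 6x + 3
image of x^4: 16x^3 + 12x^2 + 12x + 4
image of x^5: -20x^4 + 20x^3 + 30x^2 + 20x + 5
image of x^6: 24x^5 + 30x^4 + 60x^3 + 60x^2 + 30x + 6
image of x^7: -28x^6 + 42x^5 + 105x^4 + 140x^3 + 105x^2 + 42x + 7
the matrix is upper triangular; its diagonal is (0, 0, 0, 0, 0, 0, 0, 0)
for a triangular matrix the eigenvalues are the diagonal entries, with algebraic multiplicity their repetition count

λ = 0 (multiplicity 8)
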